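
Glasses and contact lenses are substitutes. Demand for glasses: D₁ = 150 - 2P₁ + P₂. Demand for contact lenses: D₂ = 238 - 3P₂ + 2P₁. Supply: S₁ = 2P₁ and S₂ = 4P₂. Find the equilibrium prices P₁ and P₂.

Market 1: 150 - 2P₁ + P₂ = 2P₁ → 4P₁ - P₂ = 150.
Market 2: 7P₂ - 2P₁ = 238.
Eliminating P₂: 7×(1) + 1×(2) gives 26P₁ = 1288, so P₁ = 644/13.
Back-substitute into (2): P₂ = (238 + 2×644/13) / 7 = 626/13.

P₁ = 644/13, P₂ = 626/13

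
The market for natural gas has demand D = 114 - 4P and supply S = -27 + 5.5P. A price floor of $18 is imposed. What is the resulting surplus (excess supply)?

Equilibrium price would be P* = 282/19, so the floor at 18 binds.
At P = 18: D = 42, S = 72.
Surplus = 72 − 42 = 30.

Surplus = 30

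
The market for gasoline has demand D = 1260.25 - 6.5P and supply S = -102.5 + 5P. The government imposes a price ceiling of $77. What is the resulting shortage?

Equilibrium price would be P* = 118.5, so the ceiling at 77 binds.
At P = 77: D = 1260.25 − 6.5(77) = 759.75, S = -102.5 + 5(77) = 282.5.
Shortage = 759.75 − 282.5 = 477.25.

Shortage = 477.25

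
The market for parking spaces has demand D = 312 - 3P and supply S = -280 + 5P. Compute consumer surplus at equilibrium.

Consumer surplus = 1350

Equilibrium: 312 - 3P = -280 + 5P gives P* = 74, Q* = 90.
Demand choke price (D = 0): P = 104.
CS = ½(104 − 74)(90) = 1350.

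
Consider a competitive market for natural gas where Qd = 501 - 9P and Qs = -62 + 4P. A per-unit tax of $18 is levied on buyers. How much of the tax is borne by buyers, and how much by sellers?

Pre-tax equilibrium: P* = 563/13, Q* = 1446/13.
Tax on buyers shifts demand to Qd = 501 − 9(P + 18) = 339 - 9P.
339 - 9P = -62 + 4P gives seller price Ps = 401/13; buyers pay Pb = 401/13 + 18 = 635/13.
New quantity: Q = 501 − 9(635/13) = 798/13.
Buyer burden = 635/13 − 563/13 = 72/13; seller burden = 563/13 − 401/13 = 162/13.

Buyers bear 72/13, sellers bear 162/13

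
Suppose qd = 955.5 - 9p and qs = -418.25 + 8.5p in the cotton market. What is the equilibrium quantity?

q* = 249

Set qd = qs: 955.5 - 9p = -418.25 + 8.5p.
1373.75 = 17.5p, so p* = 78.5.
q* = 955.5 − 9(78.5) = 249.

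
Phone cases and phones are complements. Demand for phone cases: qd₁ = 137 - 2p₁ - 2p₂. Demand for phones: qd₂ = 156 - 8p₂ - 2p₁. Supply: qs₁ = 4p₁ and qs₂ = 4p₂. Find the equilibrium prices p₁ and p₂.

Market 1: 137 - 2p₁ - 2p₂ = 4p₁ → 6p₁ + 2p₂ = 137.
Market 2: 12p₂ + 2p₁ = 156.
Eliminating p₂: 12×(1) − 2×(2) gives 68p₁ = 1332, so p₁ = 333/17.
Back-substitute into (2): p₂ = (156 − 2×333/17) / 12 = 331/34.

p₁ = 333/17, p₂ = 331/34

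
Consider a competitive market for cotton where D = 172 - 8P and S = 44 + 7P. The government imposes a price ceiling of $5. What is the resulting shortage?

Shortage = 53

Equilibrium price would be P* = 128/15, so the ceiling at 5 binds.
At P = 5: D = 172 − 8(5) = 132, S = 44 + 7(5) = 79.
Shortage = 132 − 79 = 53.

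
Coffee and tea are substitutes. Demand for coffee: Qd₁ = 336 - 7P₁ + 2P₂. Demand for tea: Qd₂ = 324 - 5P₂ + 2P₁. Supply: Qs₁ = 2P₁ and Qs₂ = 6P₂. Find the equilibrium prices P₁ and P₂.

P₁ = 4344/95, P₂ = 3588/95

Market 1: 336 - 7P₁ + 2P₂ = 2P₁ → 9P₁ - 2P₂ = 336.
Market 2: 11P₂ - 2P₁ = 324.
Eliminating P₂: 11×(1) + 2×(2) gives 95P₁ = 4344, so P₁ = 4344/95.
Back-substitute into (2): P₂ = (324 + 2×4344/95) / 11 = 3588/95.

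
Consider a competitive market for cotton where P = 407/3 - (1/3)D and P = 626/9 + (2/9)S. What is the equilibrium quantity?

Set the two price expressions equal: 407/3 - (1/3)Q = 626/9 + (2/9)Q.
595/9 = (5/9)Q, so Q* = 119.
P* = 407/3 − (1/3)(119) = 96.

Q* = 119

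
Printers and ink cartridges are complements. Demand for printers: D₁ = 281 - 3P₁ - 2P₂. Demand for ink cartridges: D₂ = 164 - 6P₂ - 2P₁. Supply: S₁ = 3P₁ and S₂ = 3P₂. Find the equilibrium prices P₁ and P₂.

Market 1: 281 - 3P₁ - 2P₂ = 3P₁ → 6P₁ + 2P₂ = 281.
Market 2: 9P₂ + 2P₁ = 164.
Eliminating P₂: 9×(1) − 2×(2) gives 50P₁ = 2201, so P₁ = 44.02.
Back-substitute into (2): P₂ = (164 − 2×44.02) / 9 = 8.44.

P₁ = 44.02, P₂ = 8.44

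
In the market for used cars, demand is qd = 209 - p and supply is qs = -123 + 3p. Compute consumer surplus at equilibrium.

Equilibrium: 209 - p = -123 + 3p gives p* = 83, q* = 126.
Demand choke price (qd = 0): p = 209.
CS = ½(209 − 83)(126) = 7938.

Consumer surplus = 7938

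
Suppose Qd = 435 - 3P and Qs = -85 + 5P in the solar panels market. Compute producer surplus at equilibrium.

Equilibrium: 435 - 3P = -85 + 5P gives P* = 65, Q* = 240.
Supply starts at P = 17 (where Qs = 0).
PS = ½(65 − 17)(240) = 5760.

Producer surplus = 5760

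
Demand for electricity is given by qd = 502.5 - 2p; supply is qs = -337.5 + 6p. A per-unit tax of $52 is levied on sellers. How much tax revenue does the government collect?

Tax revenue = 11154

Pre-tax equilibrium: p* = 105, q* = 292.5.
Tax on sellers shifts supply to qs = -337.5 + 6(p − 52) = -649.5 + 6p.
502.5 - 2p = -649.5 + 6p gives buyer price pb = 144; sellers receive ps = 144 − 52 = 92.
New quantity: q = 502.5 − 2(144) = 214.5.
Revenue = 52 × 214.5 = 11154.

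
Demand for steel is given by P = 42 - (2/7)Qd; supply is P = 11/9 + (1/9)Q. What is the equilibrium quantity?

Q* = 102.76

Set the two price expressions equal: 42 - (2/7)Q = 11/9 + (1/9)Q.
367/9 = (25/63)Q, so Q* = 102.76.
P* = 42 − (2/7)(102.76) = 12.64.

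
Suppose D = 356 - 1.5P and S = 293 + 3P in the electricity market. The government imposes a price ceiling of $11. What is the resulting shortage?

Shortage = 13.5

Equilibrium price would be P* = 14, so the ceiling at 11 binds.
At P = 11: D = 356 − 1.5(11) = 339.5, S = 293 + 3(11) = 326.
Shortage = 339.5 − 326 = 13.5.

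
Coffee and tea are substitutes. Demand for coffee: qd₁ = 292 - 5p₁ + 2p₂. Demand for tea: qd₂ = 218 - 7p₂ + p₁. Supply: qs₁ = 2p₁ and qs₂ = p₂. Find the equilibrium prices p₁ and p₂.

p₁ = 154/3, p₂ = 101/3

Market 1: 292 - 5p₁ + 2p₂ = 2p₁ → 7p₁ - 2p₂ = 292.
Market 2: 8p₂ - p₁ = 218.
Eliminating p₂: 8×(1) + 2×(2) gives 54p₁ = 2772, so p₁ = 154/3.
Back-substitute into (2): p₂ = (218 + 1×154/3) / 8 = 101/3.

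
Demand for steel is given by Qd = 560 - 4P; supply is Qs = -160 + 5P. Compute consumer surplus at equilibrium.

Consumer surplus = 7200

Equilibrium: 560 - 4P = -160 + 5P gives P* = 80, Q* = 240.
Demand choke price (Qd = 0): P = 140.
CS = ½(140 − 80)(240) = 7200.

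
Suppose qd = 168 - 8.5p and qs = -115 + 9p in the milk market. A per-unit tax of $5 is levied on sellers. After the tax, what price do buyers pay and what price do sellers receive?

Pre-tax equilibrium: p* = 566/35, q* = 1069/35.
Tax on sellers shifts supply to qs = -115 + 9(p − 5) = -160 + 9p.
168 - 8.5p = -160 + 9p gives buyer price pb = 656/35; sellers receive ps = 656/35 − 5 = 481/35.
New quantity: q = 168 − 8.5(656/35) = 304/35.

Buyers pay 656/35, sellers receive 481/35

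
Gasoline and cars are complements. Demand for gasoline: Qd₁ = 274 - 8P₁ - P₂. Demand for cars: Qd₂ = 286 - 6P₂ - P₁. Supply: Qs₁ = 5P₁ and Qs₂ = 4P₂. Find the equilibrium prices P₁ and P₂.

Market 1: 274 - 8P₁ - P₂ = 5P₁ → 13P₁ + P₂ = 274.
Market 2: 10P₂ + P₁ = 286.
Eliminating P₂: 10×(1) − 1×(2) gives 129P₁ = 2454, so P₁ = 818/43.
Back-substitute into (2): P₂ = (286 − 1×818/43) / 10 = 1148/43.

P₁ = 818/43, P₂ = 1148/43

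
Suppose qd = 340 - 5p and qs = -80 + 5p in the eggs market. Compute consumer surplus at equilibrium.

Equilibrium: 340 - 5p = -80 + 5p gives p* = 42, q* = 130.
Demand choke price (qd = 0): p = 68.
CS = ½(68 − 42)(130) = 1690.

Consumer surplus = 1690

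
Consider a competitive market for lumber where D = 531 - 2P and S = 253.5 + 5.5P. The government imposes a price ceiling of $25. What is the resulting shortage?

Equilibrium price would be P* = 37, so the ceiling at 25 binds.
At P = 25: D = 531 − 2(25) = 481, S = 253.5 + 5.5(25) = 391.
Shortage = 481 − 391 = 90.

Shortage = 90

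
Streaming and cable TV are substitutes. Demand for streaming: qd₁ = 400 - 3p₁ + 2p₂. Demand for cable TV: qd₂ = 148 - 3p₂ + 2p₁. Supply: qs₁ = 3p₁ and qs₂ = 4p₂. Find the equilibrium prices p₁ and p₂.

p₁ = 1548/19, p₂ = 844/19

Market 1: 400 - 3p₁ + 2p₂ = 3p₁ → 6p₁ - 2p₂ = 400.
Market 2: 7p₂ - 2p₁ = 148.
Eliminating p₂: 7×(1) + 2×(2) gives 38p₁ = 3096, so p₁ = 1548/19.
Back-substitute into (2): p₂ = (148 + 2×1548/19) / 7 = 844/19.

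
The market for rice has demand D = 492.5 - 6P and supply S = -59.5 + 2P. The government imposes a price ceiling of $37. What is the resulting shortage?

Shortage = 256

Equilibrium price would be P* = 69, so the ceiling at 37 binds.
At P = 37: D = 492.5 − 6(37) = 270.5, S = -59.5 + 2(37) = 14.5.
Shortage = 270.5 − 14.5 = 256.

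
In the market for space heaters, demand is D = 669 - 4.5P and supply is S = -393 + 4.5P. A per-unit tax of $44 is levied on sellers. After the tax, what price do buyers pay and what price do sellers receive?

Pre-tax equilibrium: P* = 118, Q* = 138.
Tax on sellers shifts supply to S = -393 + 4.5(P − 44) = -591 + 4.5P.
669 - 4.5P = -591 + 4.5P gives buyer price Pb = 140; sellers receive Ps = 140 − 44 = 96.
New quantity: Q = 669 − 4.5(140) = 39.

Buyers pay $140, sellers receive $96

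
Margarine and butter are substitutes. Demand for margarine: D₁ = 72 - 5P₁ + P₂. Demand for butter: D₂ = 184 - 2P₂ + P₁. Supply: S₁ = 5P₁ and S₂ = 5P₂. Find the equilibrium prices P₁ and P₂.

P₁ = 688/69, P₂ = 1912/69

Market 1: 72 - 5P₁ + P₂ = 5P₁ → 10P₁ - P₂ = 72.
Market 2: 7P₂ - P₁ = 184.
Eliminating P₂: 7×(1) + 1×(2) gives 69P₁ = 688, so P₁ = 688/69.
Back-substitute into (2): P₂ = (184 + 1×688/69) / 7 = 1912/69.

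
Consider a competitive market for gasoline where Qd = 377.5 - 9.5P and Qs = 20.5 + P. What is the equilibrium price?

P* = 34

Set Qd = Qs: 377.5 - 9.5P = 20.5 + P.
357 = 10.5P, so P* = 34.
Q* = 377.5 − 9.5(34) = 54.5.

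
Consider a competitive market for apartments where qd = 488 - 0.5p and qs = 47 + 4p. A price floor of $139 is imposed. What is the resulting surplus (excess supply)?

Surplus = 184.5

Equilibrium price would be p* = 98, so the floor at 139 binds.
At p = 139: qd = 418.5, qs = 603.
Surplus = 603 − 418.5 = 184.5.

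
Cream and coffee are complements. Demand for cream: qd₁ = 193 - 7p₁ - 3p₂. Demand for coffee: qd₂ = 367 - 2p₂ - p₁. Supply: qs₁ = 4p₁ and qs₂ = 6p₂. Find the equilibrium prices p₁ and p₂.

p₁ = 443/85, p₂ = 3844/85

Market 1: 193 - 7p₁ - 3p₂ = 4p₁ → 11p₁ + 3p₂ = 193.
Market 2: 8p₂ + p₁ = 367.
Eliminating p₂: 8×(1) − 3×(2) gives 85p₁ = 443, so p₁ = 443/85.
Back-substitute into (2): p₂ = (367 − 1×443/85) / 8 = 3844/85.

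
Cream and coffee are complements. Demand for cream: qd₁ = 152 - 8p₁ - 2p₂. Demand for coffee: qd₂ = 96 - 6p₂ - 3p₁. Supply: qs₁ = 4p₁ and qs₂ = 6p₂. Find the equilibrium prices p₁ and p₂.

p₁ = 272/23, p₂ = 116/23

Market 1: 152 - 8p₁ - 2p₂ = 4p₁ → 12p₁ + 2p₂ = 152.
Market 2: 12p₂ + 3p₁ = 96.
Eliminating p₂: 12×(1) − 2×(2) gives 138p₁ = 1632, so p₁ = 272/23.
Back-substitute into (2): p₂ = (96 − 3×272/23) / 12 = 116/23.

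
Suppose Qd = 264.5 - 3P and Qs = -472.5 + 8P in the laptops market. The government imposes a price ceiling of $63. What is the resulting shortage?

Equilibrium price would be P* = 67, so the ceiling at 63 binds.
At P = 63: Qd = 264.5 − 3(63) = 75.5, Qs = -472.5 + 8(63) = 31.5.
Shortage = 75.5 − 31.5 = 44.

Shortage = 44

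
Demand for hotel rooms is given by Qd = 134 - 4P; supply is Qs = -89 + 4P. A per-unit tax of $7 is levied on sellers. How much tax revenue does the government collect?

Pre-tax equilibrium: P* = 27.875, Q* = 22.5.
Tax on sellers shifts supply to Qs = -89 + 4(P − 7) = -117 + 4P.
134 - 4P = -117 + 4P gives buyer price Pb = 31.375; sellers receive Ps = 31.375 − 7 = 24.375.
New quantity: Q = 134 − 4(31.375) = 8.5.
Revenue = 7 × 8.5 = 59.5.

Tax revenue = 59.5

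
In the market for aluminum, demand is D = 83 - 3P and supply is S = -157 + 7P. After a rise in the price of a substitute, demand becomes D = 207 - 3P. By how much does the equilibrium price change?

ΔP = 12.4

Original equilibrium: P* = 24, Q* = 11.
New equilibrium: 207 - 3P = -157 + 7P, so 364 = 10P and P' = 36.4; Q' = 207 − 3(36.4) = 97.8.
Change in price: 36.4 − 24 = 12.4.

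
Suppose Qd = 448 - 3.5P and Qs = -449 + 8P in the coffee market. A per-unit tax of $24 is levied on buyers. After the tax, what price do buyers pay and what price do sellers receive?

Buyers pay 2178/23, sellers receive 1626/23

Pre-tax equilibrium: P* = 78, Q* = 175.
Tax on buyers shifts demand to Qd = 448 − 3.5(P + 24) = 364 - 3.5P.
364 - 3.5P = -449 + 8P gives seller price Ps = 1626/23; buyers pay Pb = 1626/23 + 24 = 2178/23.
New quantity: Q = 448 − 3.5(2178/23) = 2681/23.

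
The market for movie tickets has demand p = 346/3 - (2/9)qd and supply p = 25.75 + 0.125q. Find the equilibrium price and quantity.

Set the two price expressions equal: 346/3 - (2/9)q = 25.75 + 0.125q.
1075/12 = (25/72)q, so q* = 258.
p* = 346/3 − (2/9)(258) = 58.

p* = 58, q* = 258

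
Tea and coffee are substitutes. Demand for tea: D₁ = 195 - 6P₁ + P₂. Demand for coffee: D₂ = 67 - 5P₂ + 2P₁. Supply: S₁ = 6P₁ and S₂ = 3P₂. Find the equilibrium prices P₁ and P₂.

Market 1: 195 - 6P₁ + P₂ = 6P₁ → 12P₁ - P₂ = 195.
Market 2: 8P₂ - 2P₁ = 67.
Eliminating P₂: 8×(1) + 1×(2) gives 94P₁ = 1627, so P₁ = 1627/94.
Back-substitute into (2): P₂ = (67 + 2×1627/94) / 8 = 597/47.

P₁ = 1627/94, P₂ = 597/47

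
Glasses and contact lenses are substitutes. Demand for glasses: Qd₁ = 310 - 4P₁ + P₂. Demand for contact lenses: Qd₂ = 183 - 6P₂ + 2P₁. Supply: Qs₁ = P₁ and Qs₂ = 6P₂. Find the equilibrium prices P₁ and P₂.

P₁ = 3903/58, P₂ = 1535/58

Market 1: 310 - 4P₁ + P₂ = P₁ → 5P₁ - P₂ = 310.
Market 2: 12P₂ - 2P₁ = 183.
Eliminating P₂: 12×(1) + 1×(2) gives 58P₁ = 3903, so P₁ = 3903/58.
Back-substitute into (2): P₂ = (183 + 2×3903/58) / 12 = 1535/58.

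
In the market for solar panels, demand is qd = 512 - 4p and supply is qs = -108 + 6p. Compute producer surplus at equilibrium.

Producer surplus = 5808

Equilibrium: 512 - 4p = -108 + 6p gives p* = 62, q* = 264.
Supply starts at p = 18 (where qs = 0).
PS = ½(62 − 18)(264) = 5808.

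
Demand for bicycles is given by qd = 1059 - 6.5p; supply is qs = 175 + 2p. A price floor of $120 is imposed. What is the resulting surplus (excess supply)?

Surplus = 136

Equilibrium price would be p* = 104, so the floor at 120 binds.
At p = 120: qd = 279, qs = 415.
Surplus = 415 − 279 = 136.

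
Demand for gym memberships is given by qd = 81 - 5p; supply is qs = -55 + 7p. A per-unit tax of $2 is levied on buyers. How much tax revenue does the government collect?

Pre-tax equilibrium: p* = 34/3, q* = 73/3.
Tax on buyers shifts demand to qd = 81 − 5(p + 2) = 71 - 5p.
71 - 5p = -55 + 7p gives seller price ps = 10.5; buyers pay pb = 10.5 + 2 = 12.5.
New quantity: q = 81 − 5(12.5) = 18.5.
Revenue = 2 × 18.5 = 37.

Tax revenue = 37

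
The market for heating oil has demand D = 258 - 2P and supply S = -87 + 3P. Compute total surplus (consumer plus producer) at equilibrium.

Equilibrium: 258 - 2P = -87 + 3P gives P* = 69, Q* = 120.
Demand choke price: P = 129; supply starts at P = 29.
CS = ½(129 − 69)(120) = 3600; PS = ½(69 − 29)(120) = 2400.

Total surplus = 6000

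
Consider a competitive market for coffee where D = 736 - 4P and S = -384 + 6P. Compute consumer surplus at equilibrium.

Equilibrium: 736 - 4P = -384 + 6P gives P* = 112, Q* = 288.
Demand choke price (D = 0): P = 184.
CS = ½(184 − 112)(288) = 10368.

Consumer surplus = 10368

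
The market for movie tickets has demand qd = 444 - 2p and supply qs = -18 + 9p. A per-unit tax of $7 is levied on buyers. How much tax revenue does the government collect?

Tax revenue = 26838/11

Pre-tax equilibrium: p* = 42, q* = 360.
Tax on buyers shifts demand to qd = 444 − 2(p + 7) = 430 - 2p.
430 - 2p = -18 + 9p gives seller price ps = 448/11; buyers pay pb = 448/11 + 7 = 525/11.
New quantity: q = 444 − 2(525/11) = 3834/11.
Revenue = 7 × 3834/11 = 26838/11.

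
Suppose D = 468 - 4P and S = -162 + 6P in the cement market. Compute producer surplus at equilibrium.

Equilibrium: 468 - 4P = -162 + 6P gives P* = 63, Q* = 216.
Supply starts at P = 27 (where S = 0).
PS = ½(63 − 27)(216) = 3888.

Producer surplus = 3888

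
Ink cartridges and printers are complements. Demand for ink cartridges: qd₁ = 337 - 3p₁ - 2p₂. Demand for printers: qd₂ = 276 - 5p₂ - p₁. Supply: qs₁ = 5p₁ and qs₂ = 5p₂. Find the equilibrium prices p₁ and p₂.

Market 1: 337 - 3p₁ - 2p₂ = 5p₁ → 8p₁ + 2p₂ = 337.
Market 2: 10p₂ + p₁ = 276.
Eliminating p₂: 10×(1) − 2×(2) gives 78p₁ = 2818, so p₁ = 1409/39.
Back-substitute into (2): p₂ = (276 − 1×1409/39) / 10 = 1871/78.

p₁ = 1409/39, p₂ = 1871/78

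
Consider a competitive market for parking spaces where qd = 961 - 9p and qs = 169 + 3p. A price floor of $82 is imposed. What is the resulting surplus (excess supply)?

Equilibrium price would be p* = 66, so the floor at 82 binds.
At p = 82: qd = 223, qs = 415.
Surplus = 415 − 223 = 192.

Surplus = 192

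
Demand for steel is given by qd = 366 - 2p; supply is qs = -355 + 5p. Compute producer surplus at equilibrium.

Producer surplus = 2560

Equilibrium: 366 - 2p = -355 + 5p gives p* = 103, q* = 160.
Supply starts at p = 71 (where qs = 0).
PS = ½(103 − 71)(160) = 2560.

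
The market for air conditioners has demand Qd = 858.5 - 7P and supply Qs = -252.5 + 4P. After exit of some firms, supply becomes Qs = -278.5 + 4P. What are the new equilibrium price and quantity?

P' = 1137/11, Q' = 2969/22

Original equilibrium: P* = 101, Q* = 151.5.
New equilibrium: 858.5 - 7P = -278.5 + 4P, so 1137 = 11P and P' = 1137/11; Q' = 858.5 − 7(1137/11) = 2969/22.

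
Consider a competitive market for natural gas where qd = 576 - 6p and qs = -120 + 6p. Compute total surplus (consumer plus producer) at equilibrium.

Total surplus = 8664

Equilibrium: 576 - 6p = -120 + 6p gives p* = 58, q* = 228.
Demand choke price: p = 96; supply starts at p = 20.
CS = ½(96 − 58)(228) = 4332; PS = ½(58 − 20)(228) = 4332.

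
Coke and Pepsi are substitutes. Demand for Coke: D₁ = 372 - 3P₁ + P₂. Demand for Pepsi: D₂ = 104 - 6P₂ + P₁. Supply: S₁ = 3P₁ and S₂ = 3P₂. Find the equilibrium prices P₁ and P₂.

P₁ = 3452/53, P₂ = 996/53

Market 1: 372 - 3P₁ + P₂ = 3P₁ → 6P₁ - P₂ = 372.
Market 2: 9P₂ - P₁ = 104.
Eliminating P₂: 9×(1) + 1×(2) gives 53P₁ = 3452, so P₁ = 3452/53.
Back-substitute into (2): P₂ = (104 + 1×3452/53) / 9 = 996/53.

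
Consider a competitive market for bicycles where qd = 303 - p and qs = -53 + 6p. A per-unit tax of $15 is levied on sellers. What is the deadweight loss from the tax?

Pre-tax equilibrium: p* = 356/7, q* = 1765/7.
Tax on sellers shifts supply to qs = -53 + 6(p − 15) = -143 + 6p.
303 - p = -143 + 6p gives buyer price pb = 446/7; sellers receive ps = 446/7 − 15 = 341/7.
New quantity: q = 303 − 1(446/7) = 1675/7.
DWL = ½ × 15 × (1765/7 − 1675/7) = 675/7.

Deadweight loss = 675/7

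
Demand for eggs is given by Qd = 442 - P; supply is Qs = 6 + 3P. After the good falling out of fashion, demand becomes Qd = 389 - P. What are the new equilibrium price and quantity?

Original equilibrium: P* = 109, Q* = 333.
New equilibrium: 389 - P = 6 + 3P, so 383 = 4P and P' = 95.75; Q' = 389 − 1(95.75) = 293.25.

P' = 95.75, Q' = 293.25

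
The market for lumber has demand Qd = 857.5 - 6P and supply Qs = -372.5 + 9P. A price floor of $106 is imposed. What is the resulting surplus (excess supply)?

Equilibrium price would be P* = 82, so the floor at 106 binds.
At P = 106: Qd = 221.5, Qs = 581.5.
Surplus = 581.5 − 221.5 = 360.

Surplus = 360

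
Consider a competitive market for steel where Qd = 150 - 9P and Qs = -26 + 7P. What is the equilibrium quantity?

Q* = 51

Set Qd = Qs: 150 - 9P = -26 + 7P.
176 = 16P, so P* = 11.
Q* = 150 − 9(11) = 51.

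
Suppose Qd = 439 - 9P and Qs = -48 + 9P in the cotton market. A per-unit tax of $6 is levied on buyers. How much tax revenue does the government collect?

Tax revenue = 1011

Pre-tax equilibrium: P* = 487/18, Q* = 195.5.
Tax on buyers shifts demand to Qd = 439 − 9(P + 6) = 385 - 9P.
385 - 9P = -48 + 9P gives seller price Ps = 433/18; buyers pay Pb = 433/18 + 6 = 541/18.
New quantity: Q = 439 − 9(541/18) = 168.5.
Revenue = 6 × 168.5 = 1011.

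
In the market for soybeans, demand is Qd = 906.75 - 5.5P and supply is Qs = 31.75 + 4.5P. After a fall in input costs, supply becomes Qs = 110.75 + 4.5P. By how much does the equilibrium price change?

ΔP = -7.9

Original equilibrium: P* = 87.5, Q* = 425.5.
New equilibrium: 906.75 - 5.5P = 110.75 + 4.5P, so 796 = 10P and P' = 79.6; Q' = 906.75 − 5.5(79.6) = 468.95.
Change in price: 79.6 − 87.5 = -7.9.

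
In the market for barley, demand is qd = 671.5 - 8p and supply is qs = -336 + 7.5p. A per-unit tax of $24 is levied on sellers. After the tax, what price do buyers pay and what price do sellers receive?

Buyers pay 2375/31, sellers receive 1631/31

Pre-tax equilibrium: p* = 65, q* = 151.5.
Tax on sellers shifts supply to qs = -336 + 7.5(p − 24) = -516 + 7.5p.
671.5 - 8p = -516 + 7.5p gives buyer price pb = 2375/31; sellers receive ps = 2375/31 − 24 = 1631/31.
New quantity: q = 671.5 − 8(2375/31) = 3633/62.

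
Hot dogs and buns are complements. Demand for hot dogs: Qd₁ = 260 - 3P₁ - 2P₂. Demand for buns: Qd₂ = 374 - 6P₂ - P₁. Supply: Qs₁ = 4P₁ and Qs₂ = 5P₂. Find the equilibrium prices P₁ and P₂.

Market 1: 260 - 3P₁ - 2P₂ = 4P₁ → 7P₁ + 2P₂ = 260.
Market 2: 11P₂ + P₁ = 374.
Eliminating P₂: 11×(1) − 2×(2) gives 75P₁ = 2112, so P₁ = 28.16.
Back-substitute into (2): P₂ = (374 − 1×28.16) / 11 = 31.44.

P₁ = 28.16, P₂ = 31.44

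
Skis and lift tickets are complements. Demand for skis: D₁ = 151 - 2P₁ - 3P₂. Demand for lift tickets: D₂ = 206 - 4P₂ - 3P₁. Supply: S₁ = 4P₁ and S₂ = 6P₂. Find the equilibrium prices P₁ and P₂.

P₁ = 892/51, P₂ = 261/17

Market 1: 151 - 2P₁ - 3P₂ = 4P₁ → 6P₁ + 3P₂ = 151.
Market 2: 10P₂ + 3P₁ = 206.
Eliminating P₂: 10×(1) − 3×(2) gives 51P₁ = 892, so P₁ = 892/51.
Back-substitute into (2): P₂ = (206 − 3×892/51) / 10 = 261/17.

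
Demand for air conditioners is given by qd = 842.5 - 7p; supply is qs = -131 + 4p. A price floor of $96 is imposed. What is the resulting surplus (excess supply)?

Surplus = 82.5

Equilibrium price would be p* = 88.5, so the floor at 96 binds.
At p = 96: qd = 170.5, qs = 253.
Surplus = 253 − 170.5 = 82.5.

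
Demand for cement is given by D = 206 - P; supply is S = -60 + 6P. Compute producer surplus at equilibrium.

Producer surplus = 2352

Equilibrium: 206 - P = -60 + 6P gives P* = 38, Q* = 168.
Supply starts at P = 10 (where S = 0).
PS = ½(38 − 10)(168) = 2352.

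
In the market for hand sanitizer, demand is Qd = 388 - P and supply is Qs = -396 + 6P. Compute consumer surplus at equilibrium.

Equilibrium: 388 - P = -396 + 6P gives P* = 112, Q* = 276.
Demand choke price (Qd = 0): P = 388.
CS = ½(388 − 112)(276) = 38088.

Consumer surplus = 38088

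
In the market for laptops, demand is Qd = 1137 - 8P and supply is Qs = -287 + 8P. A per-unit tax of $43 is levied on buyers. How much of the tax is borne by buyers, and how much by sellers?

Buyers bear $21.5, sellers bear $21.5

Pre-tax equilibrium: P* = 89, Q* = 425.
Tax on buyers shifts demand to Qd = 1137 − 8(P + 43) = 793 - 8P.
793 - 8P = -287 + 8P gives seller price Ps = 67.5; buyers pay Pb = 67.5 + 43 = 110.5.
New quantity: Q = 1137 − 8(110.5) = 253.
Buyer burden = 110.5 − 89 = 21.5; seller burden = 89 − 67.5 = 21.5.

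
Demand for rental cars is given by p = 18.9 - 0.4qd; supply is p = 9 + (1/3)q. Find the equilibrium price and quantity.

p* = 13.5, q* = 13.5

Set the two price expressions equal: 18.9 - 0.4q = 9 + (1/3)q.
9.9 = (11/15)q, so q* = 13.5.
p* = 18.9 − (0.4)(13.5) = 13.5.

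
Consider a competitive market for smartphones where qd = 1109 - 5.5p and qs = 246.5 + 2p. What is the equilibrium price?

p* = 115

Set qd = qs: 1109 - 5.5p = 246.5 + 2p.
862.5 = 7.5p, so p* = 115.
q* = 1109 − 5.5(115) = 476.5.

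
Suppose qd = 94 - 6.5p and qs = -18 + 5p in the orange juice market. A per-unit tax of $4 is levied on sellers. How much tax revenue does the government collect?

Pre-tax equilibrium: p* = 224/23, q* = 706/23.
Tax on sellers shifts supply to qs = -18 + 5(p − 4) = -38 + 5p.
94 - 6.5p = -38 + 5p gives buyer price pb = 264/23; sellers receive ps = 264/23 − 4 = 172/23.
New quantity: q = 94 − 6.5(264/23) = 446/23.
Revenue = 4 × 446/23 = 1784/23.

Tax revenue = 1784/23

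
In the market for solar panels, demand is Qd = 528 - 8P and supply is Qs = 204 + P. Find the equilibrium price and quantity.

Set Qd = Qs: 528 - 8P = 204 + P.
324 = 9P, so P* = 36.
Q* = 528 − 8(36) = 240.

P* = 36, Q* = 240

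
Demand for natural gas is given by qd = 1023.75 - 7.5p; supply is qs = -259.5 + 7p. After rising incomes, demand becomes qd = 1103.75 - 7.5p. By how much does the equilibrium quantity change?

Original equilibrium: p* = 88.5, q* = 360.
New equilibrium: 1103.75 - 7.5p = -259.5 + 7p, so 1363.25 = 14.5p and p' = 5453/58; q' = 1103.75 − 7.5(5453/58) = 11560/29.
Change in quantity: 11560/29 − 360 = 1120/29.

Δq = 1120/29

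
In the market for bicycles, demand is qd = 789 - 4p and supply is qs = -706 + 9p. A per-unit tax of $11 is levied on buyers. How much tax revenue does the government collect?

Tax revenue = 42691/13

Pre-tax equilibrium: p* = 115, q* = 329.
Tax on buyers shifts demand to qd = 789 − 4(p + 11) = 745 - 4p.
745 - 4p = -706 + 9p gives seller price ps = 1451/13; buyers pay pb = 1451/13 + 11 = 1594/13.
New quantity: q = 789 − 4(1594/13) = 3881/13.
Revenue = 11 × 3881/13 = 42691/13.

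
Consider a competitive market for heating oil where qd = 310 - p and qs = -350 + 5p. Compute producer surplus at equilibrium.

Equilibrium: 310 - p = -350 + 5p gives p* = 110, q* = 200.
Supply starts at p = 70 (where qs = 0).
PS = ½(110 − 70)(200) = 4000.

Producer surplus = 4000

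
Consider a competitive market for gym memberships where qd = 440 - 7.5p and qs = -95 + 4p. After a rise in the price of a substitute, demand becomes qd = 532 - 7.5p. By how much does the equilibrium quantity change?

Original equilibrium: p* = 1070/23, q* = 2095/23.
New equilibrium: 532 - 7.5p = -95 + 4p, so 627 = 11.5p and p' = 1254/23; q' = 532 − 7.5(1254/23) = 2831/23.
Change in quantity: 2831/23 − 2095/23 = 32.

Δq = 32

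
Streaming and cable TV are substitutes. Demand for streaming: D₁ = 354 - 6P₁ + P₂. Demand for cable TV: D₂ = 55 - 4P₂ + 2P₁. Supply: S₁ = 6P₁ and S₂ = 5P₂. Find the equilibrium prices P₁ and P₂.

P₁ = 3241/106, P₂ = 684/53

Market 1: 354 - 6P₁ + P₂ = 6P₁ → 12P₁ - P₂ = 354.
Market 2: 9P₂ - 2P₁ = 55.
Eliminating P₂: 9×(1) + 1×(2) gives 106P₁ = 3241, so P₁ = 3241/106.
Back-substitute into (2): P₂ = (55 + 2×3241/106) / 9 = 684/53.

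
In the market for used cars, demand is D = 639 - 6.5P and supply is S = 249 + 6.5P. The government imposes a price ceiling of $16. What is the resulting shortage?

Equilibrium price would be P* = 30, so the ceiling at 16 binds.
At P = 16: D = 639 − 6.5(16) = 535, S = 249 + 6.5(16) = 353.
Shortage = 535 − 353 = 182.

Shortage = 182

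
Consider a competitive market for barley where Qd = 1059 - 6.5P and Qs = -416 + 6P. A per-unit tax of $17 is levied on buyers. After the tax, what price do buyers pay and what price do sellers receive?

Buyers pay $126.16, sellers receive $109.16

Pre-tax equilibrium: P* = 118, Q* = 292.
Tax on buyers shifts demand to Qd = 1059 − 6.5(P + 17) = 948.5 - 6.5P.
948.5 - 6.5P = -416 + 6P gives seller price Ps = 109.16; buyers pay Pb = 109.16 + 17 = 126.16.
New quantity: Q = 1059 − 6.5(126.16) = 238.96.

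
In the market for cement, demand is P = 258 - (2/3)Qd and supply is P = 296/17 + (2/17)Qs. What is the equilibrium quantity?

Q* = 306.75

Set the two price expressions equal: 258 - (2/3)Q = 296/17 + (2/17)Q.
4090/17 = (40/51)Q, so Q* = 306.75.
P* = 258 − (2/3)(306.75) = 53.5.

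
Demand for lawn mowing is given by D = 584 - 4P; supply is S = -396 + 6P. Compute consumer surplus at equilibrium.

Consumer surplus = 4608

Equilibrium: 584 - 4P = -396 + 6P gives P* = 98, Q* = 192.
Demand choke price (D = 0): P = 146.
CS = ½(146 − 98)(192) = 4608.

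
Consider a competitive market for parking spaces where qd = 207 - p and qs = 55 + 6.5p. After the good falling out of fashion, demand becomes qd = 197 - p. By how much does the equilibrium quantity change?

Original equilibrium: p* = 304/15, q* = 2801/15.
New equilibrium: 197 - p = 55 + 6.5p, so 142 = 7.5p and p' = 284/15; q' = 197 − 1(284/15) = 2671/15.
Change in quantity: 2671/15 − 2801/15 = -26/3.

Δq = -26/3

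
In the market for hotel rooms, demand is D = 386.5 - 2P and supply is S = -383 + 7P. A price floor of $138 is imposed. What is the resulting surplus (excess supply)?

Surplus = 472.5

Equilibrium price would be P* = 85.5, so the floor at 138 binds.
At P = 138: D = 110.5, S = 583.
Surplus = 583 − 110.5 = 472.5.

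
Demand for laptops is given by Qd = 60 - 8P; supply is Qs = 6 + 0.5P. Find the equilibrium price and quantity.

P* = 108/17, Q* = 156/17

Set Qd = Qs: 60 - 8P = 6 + 0.5P.
54 = 8.5P, so P* = 108/17.
Q* = 60 − 8(108/17) = 156/17.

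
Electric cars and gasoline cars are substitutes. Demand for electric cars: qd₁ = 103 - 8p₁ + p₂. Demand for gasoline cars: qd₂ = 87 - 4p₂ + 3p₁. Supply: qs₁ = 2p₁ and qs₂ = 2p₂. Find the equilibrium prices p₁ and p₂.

p₁ = 235/19, p₂ = 393/19

Market 1: 103 - 8p₁ + p₂ = 2p₁ → 10p₁ - p₂ = 103.
Market 2: 6p₂ - 3p₁ = 87.
Eliminating p₂: 6×(1) + 1×(2) gives 57p₁ = 705, so p₁ = 235/19.
Back-substitute into (2): p₂ = (87 + 3×235/19) / 6 = 393/19.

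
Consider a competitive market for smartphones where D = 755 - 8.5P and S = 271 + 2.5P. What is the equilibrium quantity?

Q* = 381

Set D = S: 755 - 8.5P = 271 + 2.5P.
484 = 11P, so P* = 44.
Q* = 755 − 8.5(44) = 381.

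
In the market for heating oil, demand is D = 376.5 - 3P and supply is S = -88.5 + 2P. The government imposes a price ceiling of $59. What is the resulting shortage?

Shortage = 170

Equilibrium price would be P* = 93, so the ceiling at 59 binds.
At P = 59: D = 376.5 − 3(59) = 199.5, S = -88.5 + 2(59) = 29.5.
Shortage = 199.5 − 29.5 = 170.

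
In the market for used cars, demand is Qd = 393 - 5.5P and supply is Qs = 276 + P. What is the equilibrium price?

P* = 18

Set Qd = Qs: 393 - 5.5P = 276 + P.
117 = 6.5P, so P* = 18.
Q* = 393 − 5.5(18) = 294.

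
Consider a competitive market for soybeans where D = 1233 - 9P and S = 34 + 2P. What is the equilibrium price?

P* = 109

Set D = S: 1233 - 9P = 34 + 2P.
1199 = 11P, so P* = 109.
Q* = 1233 − 9(109) = 252.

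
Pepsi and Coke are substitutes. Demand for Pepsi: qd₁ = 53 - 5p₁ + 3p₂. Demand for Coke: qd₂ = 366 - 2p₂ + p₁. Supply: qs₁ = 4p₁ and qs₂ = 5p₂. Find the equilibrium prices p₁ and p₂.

Market 1: 53 - 5p₁ + 3p₂ = 4p₁ → 9p₁ - 3p₂ = 53.
Market 2: 7p₂ - p₁ = 366.
Eliminating p₂: 7×(1) + 3×(2) gives 60p₁ = 1469, so p₁ = 1469/60.
Back-substitute into (2): p₂ = (366 + 1×1469/60) / 7 = 3347/60.

p₁ = 1469/60, p₂ = 3347/60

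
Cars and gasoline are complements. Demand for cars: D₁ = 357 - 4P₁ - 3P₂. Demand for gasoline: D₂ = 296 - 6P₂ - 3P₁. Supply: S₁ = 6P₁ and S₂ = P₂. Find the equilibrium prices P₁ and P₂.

Market 1: 357 - 4P₁ - 3P₂ = 6P₁ → 10P₁ + 3P₂ = 357.
Market 2: 7P₂ + 3P₁ = 296.
Eliminating P₂: 7×(1) − 3×(2) gives 61P₁ = 1611, so P₁ = 1611/61.
Back-substitute into (2): P₂ = (296 − 3×1611/61) / 7 = 1889/61.

P₁ = 1611/61, P₂ = 1889/61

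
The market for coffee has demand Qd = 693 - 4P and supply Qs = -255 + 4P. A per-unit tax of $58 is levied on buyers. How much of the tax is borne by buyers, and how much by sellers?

Buyers bear $29, sellers bear $29

Pre-tax equilibrium: P* = 118.5, Q* = 219.
Tax on buyers shifts demand to Qd = 693 − 4(P + 58) = 461 - 4P.
461 - 4P = -255 + 4P gives seller price Ps = 89.5; buyers pay Pb = 89.5 + 58 = 147.5.
New quantity: Q = 693 − 4(147.5) = 103.
Buyer burden = 147.5 − 118.5 = 29; seller burden = 118.5 − 89.5 = 29.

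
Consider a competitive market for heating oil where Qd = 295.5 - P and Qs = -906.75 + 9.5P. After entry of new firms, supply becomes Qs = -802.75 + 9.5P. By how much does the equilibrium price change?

ΔP = -208/21

Original equilibrium: P* = 114.5, Q* = 181.
New equilibrium: 295.5 - P = -802.75 + 9.5P, so 1098.25 = 10.5P and P' = 4393/42; Q' = 295.5 − 1(4393/42) = 4009/21.
Change in price: 4393/42 − 114.5 = -208/21.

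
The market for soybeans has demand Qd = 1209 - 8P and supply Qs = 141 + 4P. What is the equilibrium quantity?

Q* = 497

Set Qd = Qs: 1209 - 8P = 141 + 4P.
1068 = 12P, so P* = 89.
Q* = 1209 − 8(89) = 497.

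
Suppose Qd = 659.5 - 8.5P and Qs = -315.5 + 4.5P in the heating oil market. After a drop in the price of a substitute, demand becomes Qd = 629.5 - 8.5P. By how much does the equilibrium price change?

ΔP = -30/13

Original equilibrium: P* = 75, Q* = 22.
New equilibrium: 629.5 - 8.5P = -315.5 + 4.5P, so 945 = 13P and P' = 945/13; Q' = 629.5 − 8.5(945/13) = 151/13.
Change in price: 945/13 − 75 = -30/13.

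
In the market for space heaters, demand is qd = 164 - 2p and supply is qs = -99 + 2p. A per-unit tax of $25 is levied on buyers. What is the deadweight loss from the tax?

Pre-tax equilibrium: p* = 65.75, q* = 32.5.
Tax on buyers shifts demand to qd = 164 − 2(p + 25) = 114 - 2p.
114 - 2p = -99 + 2p gives seller price ps = 53.25; buyers pay pb = 53.25 + 25 = 78.25.
New quantity: q = 164 − 2(78.25) = 7.5.
DWL = ½ × 25 × (32.5 − 7.5) = 312.5.

Deadweight loss = 312.5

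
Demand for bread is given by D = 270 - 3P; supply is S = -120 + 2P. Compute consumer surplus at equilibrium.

Consumer surplus = 216

Equilibrium: 270 - 3P = -120 + 2P gives P* = 78, Q* = 36.
Demand choke price (D = 0): P = 90.
CS = ½(90 − 78)(36) = 216.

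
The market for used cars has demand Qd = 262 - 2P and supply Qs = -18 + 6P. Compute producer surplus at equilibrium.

Producer surplus = 3072

Equilibrium: 262 - 2P = -18 + 6P gives P* = 35, Q* = 192.
Supply starts at P = 3 (where Qs = 0).
PS = ½(35 − 3)(192) = 3072.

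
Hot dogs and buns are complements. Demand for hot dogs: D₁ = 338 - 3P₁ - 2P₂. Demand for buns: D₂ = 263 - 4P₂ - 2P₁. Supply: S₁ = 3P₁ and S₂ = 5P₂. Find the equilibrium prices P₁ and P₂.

Market 1: 338 - 3P₁ - 2P₂ = 3P₁ → 6P₁ + 2P₂ = 338.
Market 2: 9P₂ + 2P₁ = 263.
Eliminating P₂: 9×(1) − 2×(2) gives 50P₁ = 2516, so P₁ = 50.32.
Back-substitute into (2): P₂ = (263 − 2×50.32) / 9 = 18.04.

P₁ = 50.32, P₂ = 18.04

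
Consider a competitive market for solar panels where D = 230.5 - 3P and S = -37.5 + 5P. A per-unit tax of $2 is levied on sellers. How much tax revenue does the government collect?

Tax revenue = 252.5

Pre-tax equilibrium: P* = 33.5, Q* = 130.
Tax on sellers shifts supply to S = -37.5 + 5(P − 2) = -47.5 + 5P.
230.5 - 3P = -47.5 + 5P gives buyer price Pb = 34.75; sellers receive Ps = 34.75 − 2 = 32.75.
New quantity: Q = 230.5 − 3(34.75) = 126.25.
Revenue = 2 × 126.25 = 252.5.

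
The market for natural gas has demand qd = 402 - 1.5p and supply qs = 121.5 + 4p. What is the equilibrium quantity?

Set qd = qs: 402 - 1.5p = 121.5 + 4p.
280.5 = 5.5p, so p* = 51.
q* = 402 − 1.5(51) = 325.5.

q* = 325.5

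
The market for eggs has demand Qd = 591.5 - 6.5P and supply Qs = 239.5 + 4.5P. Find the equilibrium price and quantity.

P* = 32, Q* = 383.5

Set Qd = Qs: 591.5 - 6.5P = 239.5 + 4.5P.
352 = 11P, so P* = 32.
Q* = 591.5 − 6.5(32) = 383.5.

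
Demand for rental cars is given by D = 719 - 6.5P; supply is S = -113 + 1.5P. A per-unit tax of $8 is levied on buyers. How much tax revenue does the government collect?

Tax revenue = 266

Pre-tax equilibrium: P* = 104, Q* = 43.
Tax on buyers shifts demand to D = 719 − 6.5(P + 8) = 667 - 6.5P.
667 - 6.5P = -113 + 1.5P gives seller price Ps = 97.5; buyers pay Pb = 97.5 + 8 = 105.5.
New quantity: Q = 719 − 6.5(105.5) = 33.25.
Revenue = 8 × 33.25 = 266.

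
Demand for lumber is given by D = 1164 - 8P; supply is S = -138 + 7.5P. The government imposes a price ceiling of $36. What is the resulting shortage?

Equilibrium price would be P* = 84, so the ceiling at 36 binds.
At P = 36: D = 1164 − 8(36) = 876, S = -138 + 7.5(36) = 132.
Shortage = 876 − 132 = 744.

Shortage = 744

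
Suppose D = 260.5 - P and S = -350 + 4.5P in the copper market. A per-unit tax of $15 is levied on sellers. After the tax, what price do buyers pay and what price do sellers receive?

Pre-tax equilibrium: P* = 111, Q* = 149.5.
Tax on sellers shifts supply to S = -350 + 4.5(P − 15) = -417.5 + 4.5P.
260.5 - P = -417.5 + 4.5P gives buyer price Pb = 1356/11; sellers receive Ps = 1356/11 − 15 = 1191/11.
New quantity: Q = 260.5 − 1(1356/11) = 3019/22.

Buyers pay 1356/11, sellers receive 1191/11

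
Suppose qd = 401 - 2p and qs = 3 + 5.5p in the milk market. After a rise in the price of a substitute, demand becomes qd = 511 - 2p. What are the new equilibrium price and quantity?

p' = 1016/15, q' = 5633/15

Original equilibrium: p* = 796/15, q* = 4423/15.
New equilibrium: 511 - 2p = 3 + 5.5p, so 508 = 7.5p and p' = 1016/15; q' = 511 − 2(1016/15) = 5633/15.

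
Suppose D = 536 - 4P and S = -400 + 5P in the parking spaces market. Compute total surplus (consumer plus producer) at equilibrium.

Total surplus = 3240

Equilibrium: 536 - 4P = -400 + 5P gives P* = 104, Q* = 120.
Demand choke price: P = 134; supply starts at P = 80.
CS = ½(134 − 104)(120) = 1800; PS = ½(104 − 80)(120) = 1440.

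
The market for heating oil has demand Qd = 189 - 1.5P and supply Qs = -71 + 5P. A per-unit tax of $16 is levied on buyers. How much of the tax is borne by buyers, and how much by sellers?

Pre-tax equilibrium: P* = 40, Q* = 129.
Tax on buyers shifts demand to Qd = 189 − 1.5(P + 16) = 165 - 1.5P.
165 - 1.5P = -71 + 5P gives seller price Ps = 472/13; buyers pay Pb = 472/13 + 16 = 680/13.
New quantity: Q = 189 − 1.5(680/13) = 1437/13.
Buyer burden = 680/13 − 40 = 160/13; seller burden = 40 − 472/13 = 48/13.

Buyers bear 160/13, sellers bear 48/13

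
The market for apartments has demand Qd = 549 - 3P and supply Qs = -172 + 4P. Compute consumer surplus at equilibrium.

Equilibrium: 549 - 3P = -172 + 4P gives P* = 103, Q* = 240.
Demand choke price (Qd = 0): P = 183.
CS = ½(183 − 103)(240) = 9600.

Consumer surplus = 9600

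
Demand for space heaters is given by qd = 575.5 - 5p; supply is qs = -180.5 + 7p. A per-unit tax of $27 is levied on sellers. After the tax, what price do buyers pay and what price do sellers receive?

Pre-tax equilibrium: p* = 63, q* = 260.5.
Tax on sellers shifts supply to qs = -180.5 + 7(p − 27) = -369.5 + 7p.
575.5 - 5p = -369.5 + 7p gives buyer price pb = 78.75; sellers receive ps = 78.75 − 27 = 51.75.
New quantity: q = 575.5 − 5(78.75) = 181.75.

Buyers pay $78.75, sellers receive $51.75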